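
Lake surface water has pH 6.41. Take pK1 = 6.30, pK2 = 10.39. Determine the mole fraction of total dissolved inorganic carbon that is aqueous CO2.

α₀ = 1 / (1 + K1/[H⁺] + K1K2/[H⁺]²) = 1 / (1 + 10^+0.11 + 10^-3.87)
   = 1 / (1 + 1.2882 + 0.00013490) = 1/2.2884 = 0.4370

α₀ = 0.437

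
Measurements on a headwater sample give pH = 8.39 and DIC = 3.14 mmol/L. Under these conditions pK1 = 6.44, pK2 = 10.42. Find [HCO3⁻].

[HCO3⁻] = 3.08 mmol/L

α₁ = 1 / (1 + [H⁺]/K1 + K2/[H⁺]) = 1 / (1 + 10^-1.95 + 10^-2.03)
   = 1 / (1 + 0.011220 + 0.0093325) = 1/1.0206 = 0.9799
[HCO3⁻] = α₁ × DIC = 0.9799 × 3.14 = 3.08 mmol/L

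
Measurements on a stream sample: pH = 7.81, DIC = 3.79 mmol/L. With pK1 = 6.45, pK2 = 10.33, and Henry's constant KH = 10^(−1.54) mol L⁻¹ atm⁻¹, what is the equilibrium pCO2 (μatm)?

pCO2 = 5480 μatm

α₀ = 1 / (1 + K1/[H⁺] + K1K2/[H⁺]²) = 1 / (1 + 10^+1.36 + 10^-1.16)
   = 1 / (1 + 22.909 + 0.069183) = 1/23.978 = 0.04171
[CO2*] = α₀ × DIC = 0.04171 × 3.79 = 0.1581 mmol/L
pCO2 = [CO2*]/KH = 1.581×10^-4 / 2.884×10^-2 = 5480 μatm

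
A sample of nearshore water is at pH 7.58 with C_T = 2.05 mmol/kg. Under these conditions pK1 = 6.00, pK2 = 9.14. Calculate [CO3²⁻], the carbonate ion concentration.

[CO3²⁻] = 0.0536 mmol/kg

α₂ = 1 / (1 + [H⁺]/K2 + [H⁺]²/(K1K2)) = 1 / (1 + 10^+1.56 + 10^-0.02)
   = 1 / (1 + 36.308 + 0.95499) = 1/38.263 = 0.02614
[CO3²⁻] = α₂ × DIC = 0.02614 × 2.05 = 0.0536 mmol/kg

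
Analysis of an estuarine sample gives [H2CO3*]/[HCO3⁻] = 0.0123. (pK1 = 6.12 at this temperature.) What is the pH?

From K1 = [H⁺][HCO3⁻]/[H2CO3*]:  pH = pK1 − log₁₀([H2CO3*]/[HCO3⁻])
log₁₀(0.0123) = -1.910
pH = 6.12 − (-1.910) = 8.03

pH = 8.03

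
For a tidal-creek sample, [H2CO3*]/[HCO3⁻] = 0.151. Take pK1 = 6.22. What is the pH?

pH = 7.04

From K1 = [H⁺][HCO3⁻]/[H2CO3*]:  pH = pK1 − log₁₀([H2CO3*]/[HCO3⁻])
log₁₀(0.151) = -0.821
pH = 6.22 − (-0.821) = 7.04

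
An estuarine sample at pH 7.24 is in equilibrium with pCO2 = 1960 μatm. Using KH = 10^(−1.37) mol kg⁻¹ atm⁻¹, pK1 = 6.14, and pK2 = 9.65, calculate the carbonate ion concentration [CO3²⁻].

[CO2*] = KH · pCO2 = 10^(−1.37) × 1960×10^-6 = 8.361×10^-5 mol/kg
α₀ = 1/(1 + K1/[H⁺] + K1K2/[H⁺]²) = 1/(1 + 10^+1.10 + 10^-1.31) = 0.07332
DIC = [CO2*]/α₀ = 8.361×10^-5 / 0.07332 = 1.140 mmol/kg
[CO3²⁻] = α₂·DIC; α₂ = 0.003591, so [CO3²⁻] = 0.003591 × 1.140 = 0.00410 mmol/kg = 4.10 μmol/kg

[CO3²⁻] = 4.10 μmol/kg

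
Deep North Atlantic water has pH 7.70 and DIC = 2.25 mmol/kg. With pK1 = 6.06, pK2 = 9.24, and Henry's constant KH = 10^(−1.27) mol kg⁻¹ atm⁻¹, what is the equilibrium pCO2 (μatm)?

pCO2 = 913 μatm

α₀ = 1 / (1 + K1/[H⁺] + K1K2/[H⁺]²) = 1 / (1 + 10^+1.64 + 10^+0.10)
   = 1 / (1 + 43.652 + 1.2589) = 1/45.911 = 0.02178
[CO2*] = α₀ × DIC = 0.02178 × 2.25 = 0.04901 mmol/kg
pCO2 = [CO2*]/KH = 4.901×10^-5 / 5.370×10^-2 = 913 μatm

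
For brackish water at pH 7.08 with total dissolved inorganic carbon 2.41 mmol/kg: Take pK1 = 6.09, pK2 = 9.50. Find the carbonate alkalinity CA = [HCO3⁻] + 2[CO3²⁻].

CA = 2.20 mmol/kg

CA = [HCO3⁻] + 2[CO3²⁻] = (α₁ + 2α₂)·DIC
At pH 7.08: [H⁺]/K1 = 10^-0.99 = 0.10233, K2/[H⁺] = 10^-2.42 = 0.0038019
α₁ = 1/(1 + 0.10233 + 0.0038019) = 1/1.1061 = 0.9041; α₂ = α₁·K2/[H⁺] = 0.003437
α₁ + 2α₂ = 0.9109
CA = 0.9109 × 2.41 = 2.20 mmol/kg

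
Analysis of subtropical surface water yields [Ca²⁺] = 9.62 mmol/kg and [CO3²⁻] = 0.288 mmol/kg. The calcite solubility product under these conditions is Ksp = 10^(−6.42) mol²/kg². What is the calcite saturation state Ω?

Ω = 7.29

Ksp = 10^(−6.42) = 3.802×10^-7
Ω = [Ca²⁺][CO3²⁻]/Ksp = (9.62×10^-3)(0.288×10^-3) / 3.802×10^-7 = 7.29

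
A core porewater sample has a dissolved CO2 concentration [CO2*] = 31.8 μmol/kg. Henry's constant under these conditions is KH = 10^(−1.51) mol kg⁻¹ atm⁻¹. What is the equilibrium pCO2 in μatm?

KH = 10^(−1.51) = 3.090×10^-2 mol kg⁻¹ atm⁻¹
pCO2 = [CO2*]/KH = 31.8×10^-6 / 3.090×10^-2 = 1.03×10^-3 atm = 1030 μatm

pCO2 = 1030 μatm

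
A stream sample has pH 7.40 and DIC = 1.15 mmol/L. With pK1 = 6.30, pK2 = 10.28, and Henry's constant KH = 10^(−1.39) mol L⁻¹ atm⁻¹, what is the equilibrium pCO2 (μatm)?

pCO2 = 2070 μatm

α₀ = 1 / (1 + K1/[H⁺] + K1K2/[H⁺]²) = 1 / (1 + 10^+1.10 + 10^-1.78)
   = 1 / (1 + 12.589 + 0.016596) = 1/13.606 = 0.07350
[CO2*] = α₀ × DIC = 0.07350 × 1.15 = 0.08452 mmol/L
pCO2 = [CO2*]/KH = 8.452×10^-5 / 4.074×10^-2 = 2070 μatm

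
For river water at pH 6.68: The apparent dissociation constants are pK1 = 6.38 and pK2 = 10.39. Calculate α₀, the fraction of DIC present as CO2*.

α₀ = 0.334

α₀ = 1 / (1 + K1/[H⁺] + K1K2/[H⁺]²) = 1 / (1 + 10^+0.30 + 10^-3.41)
   = 1 / (1 + 1.9953 + 0.00038905) = 1/2.9957 = 0.3338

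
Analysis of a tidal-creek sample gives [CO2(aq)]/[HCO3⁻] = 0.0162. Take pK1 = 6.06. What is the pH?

From K1 = [H⁺][HCO3⁻]/[CO2(aq)]:  pH = pK1 − log₁₀([CO2(aq)]/[HCO3⁻])
log₁₀(0.0162) = -1.790
pH = 6.06 − (-1.790) = 7.85

pH = 7.85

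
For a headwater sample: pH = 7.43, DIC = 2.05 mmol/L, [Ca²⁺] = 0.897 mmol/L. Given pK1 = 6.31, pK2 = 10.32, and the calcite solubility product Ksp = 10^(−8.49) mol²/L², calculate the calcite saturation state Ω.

Ω = 0.680

α₂ = 1 / (1 + [H⁺]/K2 + [H⁺]²/(K1K2)) = 1 / (1 + 10^+2.89 + 10^+1.77)
   = 1 / (1 + 776.25 + 58.884) = 1/836.13 = 0.001196
[CO3²⁻] = α₂ × DIC = 0.001196 × 2.05 = 0.002452 mmol/L = 2.452 μmol/L
Ksp = 10^(−8.49) = 3.236×10^-9
Ω = [Ca²⁺][CO3²⁻]/Ksp = (0.897×10^-3)(2.452×10^-6) / 3.236×10^-9 = 0.680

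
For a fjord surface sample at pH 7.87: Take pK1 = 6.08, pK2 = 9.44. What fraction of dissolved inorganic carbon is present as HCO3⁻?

α₁ = 0.959

α₁ = 1 / (1 + [H⁺]/K1 + K2/[H⁺]) = 1 / (1 + 10^-1.79 + 10^-1.57)
   = 1 / (1 + 0.016218 + 0.026915) = 1/1.0431 = 0.9587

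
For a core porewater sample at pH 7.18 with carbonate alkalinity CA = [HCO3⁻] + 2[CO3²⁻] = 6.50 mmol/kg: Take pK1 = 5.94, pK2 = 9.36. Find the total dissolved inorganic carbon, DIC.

CA = [HCO3⁻] + 2[CO3²⁻] = (α₁ + 2α₂)·DIC
At pH 7.18: [H⁺]/K1 = 10^-1.24 = 0.057544, K2/[H⁺] = 10^-2.18 = 0.0066069
α₁ = 1/(1 + 0.057544 + 0.0066069) = 1/1.0642 = 0.9397; α₂ = α₁·K2/[H⁺] = 0.006209
α₁ + 2α₂ = 0.9521
DIC = CA / (α₁ + 2α₂) = 6.50 / 0.9521 = 6.83 mmol/kg

DIC = 6.83 mmol/kg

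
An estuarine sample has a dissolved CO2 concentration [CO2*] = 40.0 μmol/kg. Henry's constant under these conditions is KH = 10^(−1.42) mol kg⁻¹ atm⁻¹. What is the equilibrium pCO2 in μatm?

KH = 10^(−1.42) = 3.802×10^-2 mol kg⁻¹ atm⁻¹
pCO2 = [CO2*]/KH = 40.0×10^-6 / 3.802×10^-2 = 1.05×10^-3 atm = 1050 μatm

pCO2 = 1050 μatm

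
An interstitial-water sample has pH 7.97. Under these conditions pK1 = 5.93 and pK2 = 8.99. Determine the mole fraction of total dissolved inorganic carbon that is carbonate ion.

α₂ = 1 / (1 + [H⁺]/K2 + [H⁺]²/(K1K2)) = 1 / (1 + 10^+1.02 + 10^-1.02)
   = 1 / (1 + 10.471 + 0.095499) = 1/11.567 = 0.08645

α₂ = 0.0865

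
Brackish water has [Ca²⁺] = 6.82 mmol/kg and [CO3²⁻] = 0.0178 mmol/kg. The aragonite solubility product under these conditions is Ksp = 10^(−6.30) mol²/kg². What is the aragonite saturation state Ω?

Ksp = 10^(−6.30) = 5.012×10^-7
Ω = [Ca²⁺][CO3²⁻]/Ksp = (6.82×10^-3)(0.0178×10^-3) / 5.012×10^-7 = 0.242

Ω = 0.242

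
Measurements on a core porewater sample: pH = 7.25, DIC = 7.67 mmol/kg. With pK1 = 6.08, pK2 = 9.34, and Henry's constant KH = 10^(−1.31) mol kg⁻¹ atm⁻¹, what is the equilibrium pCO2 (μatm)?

pCO2 = 9840 μatm

α₀ = 1 / (1 + K1/[H⁺] + K1K2/[H⁺]²) = 1 / (1 + 10^+1.17 + 10^-0.92)
   = 1 / (1 + 14.791 + 0.12023) = 1/15.911 = 0.06285
[CO2*] = α₀ × DIC = 0.06285 × 7.67 = 0.4820 mmol/kg
pCO2 = [CO2*]/KH = 4.820×10^-4 / 4.898×10^-2 = 9840 μatm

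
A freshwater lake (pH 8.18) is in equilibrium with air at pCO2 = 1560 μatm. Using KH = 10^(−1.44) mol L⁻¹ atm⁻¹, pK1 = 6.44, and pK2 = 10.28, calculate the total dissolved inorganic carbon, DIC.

[CO2*] = KH · pCO2 = 10^(−1.44) × 1560×10^-6 = 5.664×10^-5 mol/L
α₀ = 1/(1 + K1/[H⁺] + K1K2/[H⁺]²) = 1/(1 + 10^+1.74 + 10^-0.36) = 0.01773
DIC = [CO2*]/α₀ = 5.664×10^-5 / 0.01773 = 3.19 mmol/L

DIC = 3.19 mmol/L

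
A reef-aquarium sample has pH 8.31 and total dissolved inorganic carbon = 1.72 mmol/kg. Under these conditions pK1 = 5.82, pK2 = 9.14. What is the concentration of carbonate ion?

[CO3²⁻] = 0.221 mmol/kg

α₂ = 1 / (1 + [H⁺]/K2 + [H⁺]²/(K1K2)) = 1 / (1 + 10^+0.83 + 10^-1.66)
   = 1 / (1 + 6.7608 + 0.021878) = 1/7.7827 = 0.1285
[CO3²⁻] = α₂ × DIC = 0.1285 × 1.72 = 0.221 mmol/kg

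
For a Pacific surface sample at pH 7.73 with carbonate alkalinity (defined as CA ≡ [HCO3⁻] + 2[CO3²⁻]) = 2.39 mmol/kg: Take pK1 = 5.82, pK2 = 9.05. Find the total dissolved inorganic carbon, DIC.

CA = [HCO3⁻] + 2[CO3²⁻] = (α₁ + 2α₂)·DIC
At pH 7.73: [H⁺]/K1 = 10^-1.91 = 0.012303, K2/[H⁺] = 10^-1.32 = 0.047863
α₁ = 1/(1 + 0.012303 + 0.047863) = 1/1.0602 = 0.9432; α₂ = α₁·K2/[H⁺] = 0.04515
α₁ + 2α₂ = 1.0335
DIC = CA / (α₁ + 2α₂) = 2.39 / 1.0335 = 2.31 mmol/kg

DIC = 2.31 mmol/kg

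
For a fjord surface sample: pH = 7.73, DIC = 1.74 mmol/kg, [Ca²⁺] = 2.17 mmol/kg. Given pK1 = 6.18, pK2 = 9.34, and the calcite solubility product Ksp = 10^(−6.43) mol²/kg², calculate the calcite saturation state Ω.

Ω = 0.237

α₂ = 1 / (1 + [H⁺]/K2 + [H⁺]²/(K1K2)) = 1 / (1 + 10^+1.61 + 10^+0.06)
   = 1 / (1 + 40.738 + 1.1482) = 1/42.886 = 0.02332
[CO3²⁻] = α₂ × DIC = 0.02332 × 1.74 = 0.04057 mmol/kg
Ksp = 10^(−6.43) = 3.715×10^-7
Ω = [Ca²⁺][CO3²⁻]/Ksp = (2.17×10^-3)(4.057×10^-5) / 3.715×10^-7 = 0.237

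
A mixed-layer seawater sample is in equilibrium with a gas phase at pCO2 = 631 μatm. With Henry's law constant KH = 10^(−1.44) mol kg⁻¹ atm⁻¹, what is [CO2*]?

KH = 10^(−1.44) = 3.631×10^-2 mol kg⁻¹ atm⁻¹
[CO2*] = KH · pCO2 = 3.631×10^-2 × 631×10^-6 atm = 2.29×10^-5 mol/kg

[CO2*] = 22.9 μmol/kg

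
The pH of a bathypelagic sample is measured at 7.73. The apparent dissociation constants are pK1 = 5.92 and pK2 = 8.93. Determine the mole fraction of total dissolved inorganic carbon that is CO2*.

α₀ = 0.0144

α₀ = 1 / (1 + K1/[H⁺] + K1K2/[H⁺]²) = 1 / (1 + 10^+1.81 + 10^+0.61)
   = 1 / (1 + 64.565 + 4.0738) = 1/69.639 = 0.01436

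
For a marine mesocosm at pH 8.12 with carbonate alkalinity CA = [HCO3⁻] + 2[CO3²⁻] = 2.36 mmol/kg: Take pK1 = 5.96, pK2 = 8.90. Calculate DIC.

CA = [HCO3⁻] + 2[CO3²⁻] = (α₁ + 2α₂)·DIC
At pH 8.12: [H⁺]/K1 = 10^-2.16 = 0.0069183, K2/[H⁺] = 10^-0.78 = 0.16596
α₁ = 1/(1 + 0.0069183 + 0.16596) = 1/1.1729 = 0.8526; α₂ = α₁·K2/[H⁺] = 0.1415
α₁ + 2α₂ = 1.1356
DIC = CA / (α₁ + 2α₂) = 2.36 / 1.1356 = 2.08 mmol/kg

DIC = 2.08 mmol/kg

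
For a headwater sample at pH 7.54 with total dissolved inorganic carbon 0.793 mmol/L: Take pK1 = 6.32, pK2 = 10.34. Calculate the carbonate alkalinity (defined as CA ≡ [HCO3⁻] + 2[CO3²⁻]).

CA = [HCO3⁻] + 2[CO3²⁻] = (α₁ + 2α₂)·DIC
At pH 7.54: [H⁺]/K1 = 10^-1.22 = 0.060256, K2/[H⁺] = 10^-2.80 = 0.0015849
α₁ = 1/(1 + 0.060256 + 0.0015849) = 1/1.0618 = 0.9418; α₂ = α₁·K2/[H⁺] = 0.001493
α₁ + 2α₂ = 0.9447
CA = 0.9447 × 0.793 = 0.749 mmol/L

CA = 0.749 mmol/L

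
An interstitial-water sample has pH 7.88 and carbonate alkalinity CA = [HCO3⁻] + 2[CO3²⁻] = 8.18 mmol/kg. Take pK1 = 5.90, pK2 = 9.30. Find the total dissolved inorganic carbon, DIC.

CA = [HCO3⁻] + 2[CO3²⁻] = (α₁ + 2α₂)·DIC
At pH 7.88: [H⁺]/K1 = 10^-1.98 = 0.010471, K2/[H⁺] = 10^-1.42 = 0.038019
α₁ = 1/(1 + 0.010471 + 0.038019) = 1/1.0485 = 0.9538; α₂ = α₁·K2/[H⁺] = 0.03626
α₁ + 2α₂ = 1.0263
DIC = CA / (α₁ + 2α₂) = 8.18 / 1.0263 = 7.97 mmol/kg

DIC = 7.97 mmol/kg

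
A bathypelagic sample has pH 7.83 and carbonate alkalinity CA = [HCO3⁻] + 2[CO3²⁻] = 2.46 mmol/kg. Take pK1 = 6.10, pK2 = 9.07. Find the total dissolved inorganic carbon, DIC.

CA = [HCO3⁻] + 2[CO3²⁻] = (α₁ + 2α₂)·DIC
At pH 7.83: [H⁺]/K1 = 10^-1.73 = 0.018621, K2/[H⁺] = 10^-1.24 = 0.057544
α₁ = 1/(1 + 0.018621 + 0.057544) = 1/1.0762 = 0.9292; α₂ = α₁·K2/[H⁺] = 0.05347
α₁ + 2α₂ = 1.0362
DIC = CA / (α₁ + 2α₂) = 2.46 / 1.0362 = 2.37 mmol/kg

DIC = 2.37 mmol/kg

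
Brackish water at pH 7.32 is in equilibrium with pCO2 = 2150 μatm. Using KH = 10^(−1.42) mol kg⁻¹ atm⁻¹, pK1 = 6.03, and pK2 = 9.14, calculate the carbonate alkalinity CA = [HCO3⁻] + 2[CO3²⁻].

[CO2*] = KH · pCO2 = 10^(−1.42) × 2150×10^-6 = 8.174×10^-5 mol/kg
α₀ = 1/(1 + K1/[H⁺] + K1K2/[H⁺]²) = 1/(1 + 10^+1.29 + 10^-0.53) = 0.04809
DIC = [CO2*]/α₀ = 8.174×10^-5 / 0.04809 = 1.700 mmol/kg
CA = (α₁ + 2α₂)·DIC = (0.9377 + 2×0.01419) × 1.700 = 1.64 mmol/kg

CA = 1.64 mmol/kg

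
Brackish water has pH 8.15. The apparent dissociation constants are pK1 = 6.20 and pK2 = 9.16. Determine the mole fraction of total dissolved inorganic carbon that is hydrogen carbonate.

α₁ = 1 / (1 + [H⁺]/K1 + K2/[H⁺]) = 1 / (1 + 10^-1.95 + 10^-1.01)
   = 1 / (1 + 0.011220 + 0.097724) = 1/1.1089 = 0.9018

α₁ = 0.902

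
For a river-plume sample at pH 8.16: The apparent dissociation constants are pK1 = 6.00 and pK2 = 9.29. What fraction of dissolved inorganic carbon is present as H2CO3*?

α₀ = 0.00640

α₀ = 1 / (1 + K1/[H⁺] + K1K2/[H⁺]²) = 1 / (1 + 10^+2.16 + 10^+1.03)
   = 1 / (1 + 144.54 + 10.715) = 1/156.26 = 0.006400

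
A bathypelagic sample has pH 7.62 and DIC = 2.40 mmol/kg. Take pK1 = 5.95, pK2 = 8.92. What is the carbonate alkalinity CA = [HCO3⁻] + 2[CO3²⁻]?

CA = 2.46 mmol/kg

CA = [HCO3⁻] + 2[CO3²⁻] = (α₁ + 2α₂)·DIC
At pH 7.62: [H⁺]/K1 = 10^-1.67 = 0.021380, K2/[H⁺] = 10^-1.30 = 0.050119
α₁ = 1/(1 + 0.021380 + 0.050119) = 1/1.0715 = 0.9333; α₂ = α₁·K2/[H⁺] = 0.04677
α₁ + 2α₂ = 1.0268
CA = 1.0268 × 2.40 = 2.46 mmol/kg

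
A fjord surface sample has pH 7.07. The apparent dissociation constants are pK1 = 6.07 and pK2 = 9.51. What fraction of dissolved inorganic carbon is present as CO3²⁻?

α₂ = 0.00329

α₂ = 1 / (1 + [H⁺]/K2 + [H⁺]²/(K1K2)) = 1 / (1 + 10^+2.44 + 10^+1.44)
   = 1 / (1 + 275.42 + 27.542) = 1/303.97 = 0.003290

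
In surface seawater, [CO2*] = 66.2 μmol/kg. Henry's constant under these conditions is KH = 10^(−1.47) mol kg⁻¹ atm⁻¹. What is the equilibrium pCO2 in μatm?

KH = 10^(−1.47) = 3.388×10^-2 mol kg⁻¹ atm⁻¹
pCO2 = [CO2*]/KH = 66.2×10^-6 / 3.388×10^-2 = 1.95×10^-3 atm = 1950 μatm

pCO2 = 1950 μatm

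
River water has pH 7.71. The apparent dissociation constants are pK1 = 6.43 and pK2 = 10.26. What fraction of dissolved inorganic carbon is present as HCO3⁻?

α₁ = 1 / (1 + [H⁺]/K1 + K2/[H⁺]) = 1 / (1 + 10^-1.28 + 10^-2.55)
   = 1 / (1 + 0.052481 + 0.0028184) = 1/1.0553 = 0.9476

α₁ = 0.948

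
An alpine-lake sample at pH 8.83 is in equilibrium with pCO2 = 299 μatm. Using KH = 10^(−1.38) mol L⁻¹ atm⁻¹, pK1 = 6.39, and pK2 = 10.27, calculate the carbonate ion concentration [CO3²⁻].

[CO3²⁻] = 0.125 mmol/L

[CO2*] = KH · pCO2 = 10^(−1.38) × 299×10^-6 = 1.246×10^-5 mol/L
α₀ = 1/(1 + K1/[H⁺] + K1K2/[H⁺]²) = 1/(1 + 10^+2.44 + 10^+1.00) = 0.003491
DIC = [CO2*]/α₀ = 1.246×10^-5 / 0.003491 = 3.570 mmol/L
[CO3²⁻] = α₂·DIC; α₂ = 0.03491, so [CO3²⁻] = 0.03491 × 3.570 = 0.125 mmol/L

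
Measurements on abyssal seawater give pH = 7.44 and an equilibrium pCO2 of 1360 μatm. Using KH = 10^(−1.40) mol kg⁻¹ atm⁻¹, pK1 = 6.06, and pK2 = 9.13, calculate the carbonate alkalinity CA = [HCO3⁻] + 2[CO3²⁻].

[CO2*] = KH · pCO2 = 10^(−1.40) × 1360×10^-6 = 5.414×10^-5 mol/kg
α₀ = 1/(1 + K1/[H⁺] + K1K2/[H⁺]²) = 1/(1 + 10^+1.38 + 10^-0.31) = 0.03925
DIC = [CO2*]/α₀ = 5.414×10^-5 / 0.03925 = 1.379 mmol/kg
CA = (α₁ + 2α₂)·DIC = (0.9415 + 2×0.01922) × 1.379 = 1.35 mmol/kg

CA = 1.35 mmol/kg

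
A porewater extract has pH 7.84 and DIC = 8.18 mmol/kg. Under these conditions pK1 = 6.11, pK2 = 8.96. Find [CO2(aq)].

[CO2*] = 0.139 mmol/kg

α₀ = 1 / (1 + K1/[H⁺] + K1K2/[H⁺]²) = 1 / (1 + 10^+1.73 + 10^+0.61)
   = 1 / (1 + 53.703 + 4.0738) = 1/58.777 = 0.01701
[CO2*] = α₀ × DIC = 0.01701 × 8.18 = 0.139 mmol/kg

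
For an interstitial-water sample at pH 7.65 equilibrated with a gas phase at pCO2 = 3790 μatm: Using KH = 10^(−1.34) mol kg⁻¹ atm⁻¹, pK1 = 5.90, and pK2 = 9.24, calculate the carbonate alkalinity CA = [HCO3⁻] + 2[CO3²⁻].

[CO2*] = KH · pCO2 = 10^(−1.34) × 3790×10^-6 = 1.732×10^-4 mol/kg
α₀ = 1/(1 + K1/[H⁺] + K1K2/[H⁺]²) = 1/(1 + 10^+1.75 + 10^+0.16) = 0.01704
DIC = [CO2*]/α₀ = 1.732×10^-4 / 0.01704 = 10.17 mmol/kg
CA = (α₁ + 2α₂)·DIC = (0.9583 + 2×0.02463) × 10.17 = 10.2 mmol/kg

CA = 10.2 mmol/kg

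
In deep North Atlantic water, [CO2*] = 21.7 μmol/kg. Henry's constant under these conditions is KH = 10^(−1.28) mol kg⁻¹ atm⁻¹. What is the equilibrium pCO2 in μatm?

KH = 10^(−1.28) = 5.248×10^-2 mol kg⁻¹ atm⁻¹
pCO2 = [CO2*]/KH = 21.7×10^-6 / 5.248×10^-2 = 4.13×10^-4 atm = 413 μatm

pCO2 = 413 μatm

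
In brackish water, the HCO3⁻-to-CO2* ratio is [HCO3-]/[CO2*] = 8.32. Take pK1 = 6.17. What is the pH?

pH = 7.09

From K1 = [H⁺][HCO3-]/[CO2*]:  pH = pK1 + log₁₀([HCO3-]/[CO2*])
log₁₀(8.32) = +0.920
pH = 6.17 + (+0.920) = 7.09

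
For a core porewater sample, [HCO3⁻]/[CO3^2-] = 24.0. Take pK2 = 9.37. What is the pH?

From K2 = [H⁺][CO3^2-]/[HCO3⁻]:  pH = pK2 − log₁₀([HCO3⁻]/[CO3^2-])
log₁₀(24.0) = +1.380
pH = 9.37 − (+1.380) = 7.99

pH = 7.99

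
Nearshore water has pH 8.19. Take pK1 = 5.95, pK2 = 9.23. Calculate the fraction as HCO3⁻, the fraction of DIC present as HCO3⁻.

α₁ = 0.912

α₁ = 1 / (1 + [H⁺]/K1 + K2/[H⁺]) = 1 / (1 + 10^-2.24 + 10^-1.04)
   = 1 / (1 + 0.0057544 + 0.091201) = 1/1.0970 = 0.9116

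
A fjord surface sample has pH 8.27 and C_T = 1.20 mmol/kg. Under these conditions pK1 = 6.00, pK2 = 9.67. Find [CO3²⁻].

α₂ = 1 / (1 + [H⁺]/K2 + [H⁺]²/(K1K2)) = 1 / (1 + 10^+1.40 + 10^-0.87)
   = 1 / (1 + 25.119 + 0.13490) = 1/26.254 = 0.03809
[CO3²⁻] = α₂ × DIC = 0.03809 × 1.20 = 0.0457 mmol/kg

[CO3²⁻] = 0.0457 mmol/kg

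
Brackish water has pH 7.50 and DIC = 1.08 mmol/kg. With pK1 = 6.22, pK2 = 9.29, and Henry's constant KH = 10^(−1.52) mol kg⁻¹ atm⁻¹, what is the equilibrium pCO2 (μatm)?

pCO2 = 1760 μatm

α₀ = 1 / (1 + K1/[H⁺] + K1K2/[H⁺]²) = 1 / (1 + 10^+1.28 + 10^-0.51)
   = 1 / (1 + 19.055 + 0.30903) = 1/20.364 = 0.04911
[CO2*] = α₀ × DIC = 0.04911 × 1.08 = 0.05304 mmol/kg
pCO2 = [CO2*]/KH = 5.304×10^-5 / 3.020×10^-2 = 1760 μatm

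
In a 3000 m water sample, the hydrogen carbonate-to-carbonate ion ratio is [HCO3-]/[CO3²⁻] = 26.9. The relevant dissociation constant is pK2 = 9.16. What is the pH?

pH = 7.73

From K2 = [H⁺][CO3²⁻]/[HCO3-]:  pH = pK2 − log₁₀([HCO3-]/[CO3²⁻])
log₁₀(26.9) = +1.430
pH = 9.16 − (+1.430) = 7.73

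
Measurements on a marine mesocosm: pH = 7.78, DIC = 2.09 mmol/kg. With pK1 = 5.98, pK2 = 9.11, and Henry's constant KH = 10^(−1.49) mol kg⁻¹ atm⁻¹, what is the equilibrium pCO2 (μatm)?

α₀ = 1 / (1 + K1/[H⁺] + K1K2/[H⁺]²) = 1 / (1 + 10^+1.80 + 10^+0.47)
   = 1 / (1 + 63.096 + 2.9512) = 1/67.047 = 0.01491
[CO2*] = α₀ × DIC = 0.01491 × 2.09 = 0.03117 mmol/kg
pCO2 = [CO2*]/KH = 3.117×10^-5 / 3.236×10^-2 = 963 μatm

pCO2 = 963 μatm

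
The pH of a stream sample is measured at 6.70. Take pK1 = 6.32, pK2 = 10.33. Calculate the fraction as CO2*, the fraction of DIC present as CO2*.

α₀ = 0.294

α₀ = 1 / (1 + K1/[H⁺] + K1K2/[H⁺]²) = 1 / (1 + 10^+0.38 + 10^-3.25)
   = 1 / (1 + 2.3988 + 0.00056234) = 1/3.3994 = 0.2942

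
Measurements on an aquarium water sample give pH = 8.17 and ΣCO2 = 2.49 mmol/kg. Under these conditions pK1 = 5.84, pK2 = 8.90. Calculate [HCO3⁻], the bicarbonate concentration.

[HCO3⁻] = 2.09 mmol/kg

α₁ = 1 / (1 + [H⁺]/K1 + K2/[H⁺]) = 1 / (1 + 10^-2.33 + 10^-0.73)
   = 1 / (1 + 0.0046774 + 0.18621) = 1/1.1909 = 0.8397
[HCO3⁻] = α₁ × DIC = 0.8397 × 2.49 = 2.09 mmol/kg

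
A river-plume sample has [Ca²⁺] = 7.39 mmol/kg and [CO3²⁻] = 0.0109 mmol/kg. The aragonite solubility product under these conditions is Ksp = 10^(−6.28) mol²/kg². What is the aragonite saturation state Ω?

Ksp = 10^(−6.28) = 5.248×10^-7
Ω = [Ca²⁺][CO3²⁻]/Ksp = (7.39×10^-3)(0.0109×10^-3) / 5.248×10^-7 = 0.153

Ω = 0.153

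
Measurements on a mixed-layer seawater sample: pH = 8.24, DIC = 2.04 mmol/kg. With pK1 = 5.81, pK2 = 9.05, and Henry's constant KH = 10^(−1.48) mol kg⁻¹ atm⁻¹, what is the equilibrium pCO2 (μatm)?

pCO2 = 198 μatm

α₀ = 1 / (1 + K1/[H⁺] + K1K2/[H⁺]²) = 1 / (1 + 10^+2.43 + 10^+1.62)
   = 1 / (1 + 269.15 + 41.687) = 1/311.84 = 0.003207
[CO2*] = α₀ × DIC = 0.003207 × 2.04 = 0.006542 mmol/kg = 6.542 μmol/kg
pCO2 = [CO2*]/KH = 6.542×10^-6 / 3.311×10^-2 = 198 μatm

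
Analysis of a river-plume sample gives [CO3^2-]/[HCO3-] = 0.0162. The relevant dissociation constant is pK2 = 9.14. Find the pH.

From K2 = [H⁺][CO3^2-]/[HCO3-]:  pH = pK2 + log₁₀([CO3^2-]/[HCO3-])
log₁₀(0.0162) = -1.790
pH = 9.14 + (-1.790) = 7.35

pH = 7.35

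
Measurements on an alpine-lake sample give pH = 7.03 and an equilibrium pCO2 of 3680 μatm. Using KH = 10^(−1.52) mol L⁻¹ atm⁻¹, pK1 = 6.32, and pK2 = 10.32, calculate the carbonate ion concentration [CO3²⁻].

[CO3²⁻] = 0.292 μmol/L

[CO2*] = KH · pCO2 = 10^(−1.52) × 3680×10^-6 = 1.111×10^-4 mol/L
α₀ = 1/(1 + K1/[H⁺] + K1K2/[H⁺]²) = 1/(1 + 10^+0.71 + 10^-2.58) = 0.1631
DIC = [CO2*]/α₀ = 1.111×10^-4 / 0.1631 = 0.6814 mmol/L
[CO3²⁻] = α₂·DIC; α₂ = 0.0004290, so [CO3²⁻] = 0.0004290 × 0.6814 = 0.000292 mmol/L = 0.292 μmol/L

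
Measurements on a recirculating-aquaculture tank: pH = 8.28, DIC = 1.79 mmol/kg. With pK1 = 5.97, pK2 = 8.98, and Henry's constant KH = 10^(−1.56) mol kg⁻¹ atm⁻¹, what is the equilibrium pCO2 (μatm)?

α₀ = 1 / (1 + K1/[H⁺] + K1K2/[H⁺]²) = 1 / (1 + 10^+2.31 + 10^+1.61)
   = 1 / (1 + 204.17 + 40.738) = 1/245.91 = 0.004066
[CO2*] = α₀ × DIC = 0.004066 × 1.79 = 0.007279 mmol/kg = 7.279 μmol/kg
pCO2 = [CO2*]/KH = 7.279×10^-6 / 2.754×10^-2 = 264 μatm

pCO2 = 264 μatm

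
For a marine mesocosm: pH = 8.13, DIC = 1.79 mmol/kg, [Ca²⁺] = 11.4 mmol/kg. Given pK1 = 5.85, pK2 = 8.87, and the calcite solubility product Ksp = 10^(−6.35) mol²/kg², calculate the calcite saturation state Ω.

α₂ = 1 / (1 + [H⁺]/K2 + [H⁺]²/(K1K2)) = 1 / (1 + 10^+0.74 + 10^-1.54)
   = 1 / (1 + 5.4954 + 0.028840) = 1/6.5242 = 0.1533
[CO3²⁻] = α₂ × DIC = 0.1533 × 1.79 = 0.2744 mmol/kg
Ksp = 10^(−6.35) = 4.467×10^-7
Ω = [Ca²⁺][CO3²⁻]/Ksp = (11.4×10^-3)(2.744×10^-4) / 4.467×10^-7 = 7.00

Ω = 7.00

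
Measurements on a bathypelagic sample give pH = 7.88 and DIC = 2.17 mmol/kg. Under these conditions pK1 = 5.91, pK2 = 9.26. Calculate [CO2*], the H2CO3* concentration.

α₀ = 1 / (1 + K1/[H⁺] + K1K2/[H⁺]²) = 1 / (1 + 10^+1.97 + 10^+0.59)
   = 1 / (1 + 93.325 + 3.8905) = 1/98.216 = 0.01018
[CO2*] = α₀ × DIC = 0.01018 × 2.17 = 0.0221 mmol/kg

[CO2*] = 0.0221 mmol/kg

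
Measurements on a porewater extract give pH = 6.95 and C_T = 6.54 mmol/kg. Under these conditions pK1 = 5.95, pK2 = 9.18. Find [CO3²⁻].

α₂ = 1 / (1 + [H⁺]/K2 + [H⁺]²/(K1K2)) = 1 / (1 + 10^+2.23 + 10^+1.23)
   = 1 / (1 + 169.82 + 16.982) = 1/187.81 = 0.005325
[CO3²⁻] = α₂ × DIC = 0.005325 × 6.54 = 0.0348 mmol/kg

[CO3²⁻] = 0.0348 mmol/kg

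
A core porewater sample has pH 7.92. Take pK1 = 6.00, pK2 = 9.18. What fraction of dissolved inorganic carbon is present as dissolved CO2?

α₀ = 1 / (1 + K1/[H⁺] + K1K2/[H⁺]²) = 1 / (1 + 10^+1.92 + 10^+0.66)
   = 1 / (1 + 83.176 + 4.5709) = 1/88.747 = 0.01127

α₀ = 0.0113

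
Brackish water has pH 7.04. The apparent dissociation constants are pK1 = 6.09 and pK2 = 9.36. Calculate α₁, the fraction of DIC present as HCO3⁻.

α₁ = 0.895

α₁ = 1 / (1 + [H⁺]/K1 + K2/[H⁺]) = 1 / (1 + 10^-0.95 + 10^-2.32)
   = 1 / (1 + 0.11220 + 0.0047863) = 1/1.1170 = 0.8953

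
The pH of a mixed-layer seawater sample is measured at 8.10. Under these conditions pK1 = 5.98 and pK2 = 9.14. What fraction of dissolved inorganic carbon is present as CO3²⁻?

α₂ = 1 / (1 + [H⁺]/K2 + [H⁺]²/(K1K2)) = 1 / (1 + 10^+1.04 + 10^-1.08)
   = 1 / (1 + 10.965 + 0.083176) = 1/12.048 = 0.08300

α₂ = 0.0830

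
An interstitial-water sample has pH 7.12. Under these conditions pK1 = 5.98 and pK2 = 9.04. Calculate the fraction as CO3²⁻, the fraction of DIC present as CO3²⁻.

α₂ = 0.0111

α₂ = 1 / (1 + [H⁺]/K2 + [H⁺]²/(K1K2)) = 1 / (1 + 10^+1.92 + 10^+0.78)
   = 1 / (1 + 83.176 + 6.0256) = 1/90.202 = 0.01109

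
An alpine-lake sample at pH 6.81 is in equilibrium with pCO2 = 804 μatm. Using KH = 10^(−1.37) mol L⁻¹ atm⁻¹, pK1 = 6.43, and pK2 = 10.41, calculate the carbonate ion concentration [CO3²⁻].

[CO2*] = KH · pCO2 = 10^(−1.37) × 804×10^-6 = 3.430×10^-5 mol/L
α₀ = 1/(1 + K1/[H⁺] + K1K2/[H⁺]²) = 1/(1 + 10^+0.38 + 10^-3.22) = 0.2942
DIC = [CO2*]/α₀ = 3.430×10^-5 / 0.2942 = 0.1166 mmol/L
[CO3²⁻] = α₂·DIC; α₂ = 0.0001773, so [CO3²⁻] = 0.0001773 × 0.1166 = 2.07×10^-5 mmol/L = 0.0207 μmol/L

[CO3²⁻] = 0.0207 μmol/L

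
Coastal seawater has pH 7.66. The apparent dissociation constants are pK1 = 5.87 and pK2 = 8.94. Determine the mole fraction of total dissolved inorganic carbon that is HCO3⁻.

α₁ = 0.936

α₁ = 1 / (1 + [H⁺]/K1 + K2/[H⁺]) = 1 / (1 + 10^-1.79 + 10^-1.28)
   = 1 / (1 + 0.016218 + 0.052481) = 1/1.0687 = 0.9357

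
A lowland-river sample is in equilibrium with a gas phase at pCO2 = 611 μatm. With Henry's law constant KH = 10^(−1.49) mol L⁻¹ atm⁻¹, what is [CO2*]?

[CO2*] = 19.8 μmol/L

KH = 10^(−1.49) = 3.236×10^-2 mol L⁻¹ atm⁻¹
[CO2*] = KH · pCO2 = 3.236×10^-2 × 611×10^-6 atm = 1.98×10^-5 mol/L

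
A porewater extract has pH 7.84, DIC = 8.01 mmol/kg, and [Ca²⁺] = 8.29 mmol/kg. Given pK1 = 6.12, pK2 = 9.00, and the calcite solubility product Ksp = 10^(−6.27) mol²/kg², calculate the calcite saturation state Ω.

Ω = 7.86

α₂ = 1 / (1 + [H⁺]/K2 + [H⁺]²/(K1K2)) = 1 / (1 + 10^+1.16 + 10^-0.56)
   = 1 / (1 + 14.454 + 0.27542) = 1/15.730 = 0.06357
[CO3²⁻] = α₂ × DIC = 0.06357 × 8.01 = 0.5092 mmol/kg
Ksp = 10^(−6.27) = 5.370×10^-7
Ω = [Ca²⁺][CO3²⁻]/Ksp = (8.29×10^-3)(5.092×10^-4) / 5.370×10^-7 = 7.86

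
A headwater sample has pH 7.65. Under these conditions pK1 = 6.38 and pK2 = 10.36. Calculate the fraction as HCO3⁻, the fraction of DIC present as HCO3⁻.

α₁ = 1 / (1 + [H⁺]/K1 + K2/[H⁺]) = 1 / (1 + 10^-1.27 + 10^-2.71)
   = 1 / (1 + 0.053703 + 0.0019498) = 1/1.0557 = 0.9473

α₁ = 0.947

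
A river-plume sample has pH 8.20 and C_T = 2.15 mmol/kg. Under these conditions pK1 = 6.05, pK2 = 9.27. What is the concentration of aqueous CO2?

α₀ = 1 / (1 + K1/[H⁺] + K1K2/[H⁺]²) = 1 / (1 + 10^+2.15 + 10^+1.08)
   = 1 / (1 + 141.25 + 12.023) = 1/154.28 = 0.006482
[CO2*] = α₀ × DIC = 0.006482 × 2.15 = 0.0139 mmol/kg = 13.9 μmol/kg

[CO2*] = 13.9 μmol/kg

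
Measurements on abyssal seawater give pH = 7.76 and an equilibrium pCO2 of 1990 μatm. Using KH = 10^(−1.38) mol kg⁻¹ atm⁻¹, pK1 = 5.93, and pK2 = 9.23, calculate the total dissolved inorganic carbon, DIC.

DIC = 5.88 mmol/kg

[CO2*] = KH · pCO2 = 10^(−1.38) × 1990×10^-6 = 8.296×10^-5 mol/kg
α₀ = 1/(1 + K1/[H⁺] + K1K2/[H⁺]²) = 1/(1 + 10^+1.83 + 10^+0.36) = 0.01410
DIC = [CO2*]/α₀ = 8.296×10^-5 / 0.01410 = 5.88 mmol/kg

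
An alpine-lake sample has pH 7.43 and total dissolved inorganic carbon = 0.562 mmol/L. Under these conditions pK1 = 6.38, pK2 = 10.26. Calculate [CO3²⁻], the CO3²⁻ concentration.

[CO3²⁻] = 0.762 μmol/L

α₂ = 1 / (1 + [H⁺]/K2 + [H⁺]²/(K1K2)) = 1 / (1 + 10^+2.83 + 10^+1.78)
   = 1 / (1 + 676.08 + 60.256) = 1/737.34 = 0.001356
[CO3²⁻] = α₂ × DIC = 0.001356 × 0.562 = 0.000762 mmol/L = 0.762 μmol/L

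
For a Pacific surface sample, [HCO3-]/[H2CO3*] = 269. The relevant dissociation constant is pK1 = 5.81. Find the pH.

pH = 8.24

From K1 = [H⁺][HCO3-]/[H2CO3*]:  pH = pK1 + log₁₀([HCO3-]/[H2CO3*])
log₁₀(269) = +2.430
pH = 5.81 + (+2.430) = 8.24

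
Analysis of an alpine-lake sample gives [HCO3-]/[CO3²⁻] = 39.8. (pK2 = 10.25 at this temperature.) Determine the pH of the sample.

pH = 8.65

From K2 = [H⁺][CO3²⁻]/[HCO3-]:  pH = pK2 − log₁₀([HCO3-]/[CO3²⁻])
log₁₀(39.8) = +1.600
pH = 10.25 − (+1.600) = 8.65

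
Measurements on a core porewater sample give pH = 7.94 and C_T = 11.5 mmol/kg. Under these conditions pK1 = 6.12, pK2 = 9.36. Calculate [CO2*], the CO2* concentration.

α₀ = 1 / (1 + K1/[H⁺] + K1K2/[H⁺]²) = 1 / (1 + 10^+1.82 + 10^+0.40)
   = 1 / (1 + 66.069 + 2.5119) = 1/69.581 = 0.01437
[CO2*] = α₀ × DIC = 0.01437 × 11.5 = 0.165 mmol/kg

[CO2*] = 0.165 mmol/kg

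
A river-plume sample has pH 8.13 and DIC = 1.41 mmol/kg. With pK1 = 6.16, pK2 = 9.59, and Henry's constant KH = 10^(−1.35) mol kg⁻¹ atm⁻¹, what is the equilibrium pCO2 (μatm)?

α₀ = 1 / (1 + K1/[H⁺] + K1K2/[H⁺]²) = 1 / (1 + 10^+1.97 + 10^+0.51)
   = 1 / (1 + 93.325 + 3.2359) = 1/97.561 = 0.01025
[CO2*] = α₀ × DIC = 0.01025 × 1.41 = 0.01445 mmol/kg = 14.45 μmol/kg
pCO2 = [CO2*]/KH = 1.445×10^-5 / 4.467×10^-2 = 324 μatm

pCO2 = 324 μatm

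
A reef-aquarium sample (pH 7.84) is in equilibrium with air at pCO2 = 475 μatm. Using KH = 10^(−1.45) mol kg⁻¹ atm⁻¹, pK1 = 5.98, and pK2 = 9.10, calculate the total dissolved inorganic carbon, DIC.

DIC = 1.30 mmol/kg

[CO2*] = KH · pCO2 = 10^(−1.45) × 475×10^-6 = 1.685×10^-5 mol/kg
α₀ = 1/(1 + K1/[H⁺] + K1K2/[H⁺]²) = 1/(1 + 10^+1.86 + 10^+0.60) = 0.01292
DIC = [CO2*]/α₀ = 1.685×10^-5 / 0.01292 = 1.30 mmol/kg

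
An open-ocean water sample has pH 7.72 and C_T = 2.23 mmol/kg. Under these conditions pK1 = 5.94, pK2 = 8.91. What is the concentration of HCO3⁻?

α₁ = 1 / (1 + [H⁺]/K1 + K2/[H⁺]) = 1 / (1 + 10^-1.78 + 10^-1.19)
   = 1 / (1 + 0.016596 + 0.064565) = 1/1.0812 = 0.9249
[HCO3⁻] = α₁ × DIC = 0.9249 × 2.23 = 2.06 mmol/kg

[HCO3⁻] = 2.06 mmol/kg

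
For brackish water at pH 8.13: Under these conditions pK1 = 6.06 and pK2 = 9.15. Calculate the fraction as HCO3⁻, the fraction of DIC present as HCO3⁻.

α₁ = 0.906

α₁ = 1 / (1 + [H⁺]/K1 + K2/[H⁺]) = 1 / (1 + 10^-2.07 + 10^-1.02)
   = 1 / (1 + 0.0085114 + 0.095499) = 1/1.1040 = 0.9058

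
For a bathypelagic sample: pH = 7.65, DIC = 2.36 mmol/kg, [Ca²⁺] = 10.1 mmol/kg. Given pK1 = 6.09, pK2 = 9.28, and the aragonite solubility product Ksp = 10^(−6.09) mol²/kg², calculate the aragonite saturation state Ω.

α₂ = 1 / (1 + [H⁺]/K2 + [H⁺]²/(K1K2)) = 1 / (1 + 10^+1.63 + 10^+0.07)
   = 1 / (1 + 42.658 + 1.1749) = 1/44.833 = 0.02231
[CO3²⁻] = α₂ × DIC = 0.02231 × 2.36 = 0.05264 mmol/kg
Ksp = 10^(−6.09) = 8.128×10^-7
Ω = [Ca²⁺][CO3²⁻]/Ksp = (10.1×10^-3)(5.264×10^-5) / 8.128×10^-7 = 0.654

Ω = 0.654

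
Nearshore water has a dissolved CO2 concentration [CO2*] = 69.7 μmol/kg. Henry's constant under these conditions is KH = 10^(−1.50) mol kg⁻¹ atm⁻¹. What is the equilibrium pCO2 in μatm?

pCO2 = 2200 μatm

KH = 10^(−1.50) = 3.162×10^-2 mol kg⁻¹ atm⁻¹
pCO2 = [CO2*]/KH = 69.7×10^-6 / 3.162×10^-2 = 2.20×10^-3 atm = 2200 μatm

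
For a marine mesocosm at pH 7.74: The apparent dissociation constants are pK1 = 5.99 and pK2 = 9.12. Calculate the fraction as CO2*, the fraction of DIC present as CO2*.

α₀ = 0.0168

α₀ = 1 / (1 + K1/[H⁺] + K1K2/[H⁺]²) = 1 / (1 + 10^+1.75 + 10^+0.37)
   = 1 / (1 + 56.234 + 2.3442) = 1/59.578 = 0.01678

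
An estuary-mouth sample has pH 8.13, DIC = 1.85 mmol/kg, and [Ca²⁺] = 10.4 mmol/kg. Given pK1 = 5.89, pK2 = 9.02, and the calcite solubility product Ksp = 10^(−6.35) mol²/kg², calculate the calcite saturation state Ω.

α₂ = 1 / (1 + [H⁺]/K2 + [H⁺]²/(K1K2)) = 1 / (1 + 10^+0.89 + 10^-1.35)
   = 1 / (1 + 7.7625 + 0.044668) = 1/8.8071 = 0.1135
[CO3²⁻] = α₂ × DIC = 0.1135 × 1.85 = 0.2101 mmol/kg
Ksp = 10^(−6.35) = 4.467×10^-7
Ω = [Ca²⁺][CO3²⁻]/Ksp = (10.4×10^-3)(2.101×10^-4) / 4.467×10^-7 = 4.89

Ω = 4.89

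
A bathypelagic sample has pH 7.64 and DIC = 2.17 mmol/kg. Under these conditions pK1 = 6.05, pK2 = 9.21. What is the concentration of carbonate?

[CO3²⁻] = 0.0555 mmol/kg

α₂ = 1 / (1 + [H⁺]/K2 + [H⁺]²/(K1K2)) = 1 / (1 + 10^+1.57 + 10^-0.02)
   = 1 / (1 + 37.154 + 0.95499) = 1/39.109 = 0.02557
[CO3²⁻] = α₂ × DIC = 0.02557 × 2.17 = 0.0555 mmol/kg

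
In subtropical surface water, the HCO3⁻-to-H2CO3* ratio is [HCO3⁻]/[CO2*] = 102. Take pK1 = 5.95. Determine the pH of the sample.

From K1 = [H⁺][HCO3⁻]/[CO2*]:  pH = pK1 + log₁₀([HCO3⁻]/[CO2*])
log₁₀(102) = +2.009
pH = 5.95 + (+2.009) = 7.96

pH = 7.96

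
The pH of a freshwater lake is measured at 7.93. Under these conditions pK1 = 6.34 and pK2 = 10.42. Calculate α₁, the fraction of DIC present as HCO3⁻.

α₁ = 1 / (1 + [H⁺]/K1 + K2/[H⁺]) = 1 / (1 + 10^-1.59 + 10^-2.49)
   = 1 / (1 + 0.025704 + 0.0032359) = 1/1.0289 = 0.9719

α₁ = 0.972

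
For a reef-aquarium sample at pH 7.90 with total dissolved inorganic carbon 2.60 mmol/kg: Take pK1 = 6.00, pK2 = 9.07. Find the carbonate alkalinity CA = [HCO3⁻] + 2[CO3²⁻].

CA = [HCO3⁻] + 2[CO3²⁻] = (α₁ + 2α₂)·DIC
At pH 7.90: [H⁺]/K1 = 10^-1.90 = 0.012589, K2/[H⁺] = 10^-1.17 = 0.067608
α₁ = 1/(1 + 0.012589 + 0.067608) = 1/1.0802 = 0.9258; α₂ = α₁·K2/[H⁺] = 0.06259
α₁ + 2α₂ = 1.0509
CA = 1.0509 × 2.60 = 2.73 mmol/kg

CA = 2.73 mmol/kg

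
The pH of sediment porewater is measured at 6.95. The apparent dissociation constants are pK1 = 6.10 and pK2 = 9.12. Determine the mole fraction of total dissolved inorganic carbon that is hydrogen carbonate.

α₁ = 1 / (1 + [H⁺]/K1 + K2/[H⁺]) = 1 / (1 + 10^-0.85 + 10^-2.17)
   = 1 / (1 + 0.14125 + 0.0067608) = 1/1.1480 = 0.8711

α₁ = 0.871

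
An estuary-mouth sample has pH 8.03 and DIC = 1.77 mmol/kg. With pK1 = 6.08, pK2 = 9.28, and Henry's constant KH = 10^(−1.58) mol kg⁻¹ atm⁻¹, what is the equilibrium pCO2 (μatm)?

pCO2 = 707 μatm

α₀ = 1 / (1 + K1/[H⁺] + K1K2/[H⁺]²) = 1 / (1 + 10^+1.95 + 10^+0.70)
   = 1 / (1 + 89.125 + 5.0119) = 1/95.137 = 0.01051
[CO2*] = α₀ × DIC = 0.01051 × 1.77 = 0.01860 mmol/kg = 18.60 μmol/kg
pCO2 = [CO2*]/KH = 1.860×10^-5 / 2.630×10^-2 = 707 μatm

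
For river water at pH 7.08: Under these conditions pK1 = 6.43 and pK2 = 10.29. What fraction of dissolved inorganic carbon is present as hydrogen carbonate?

α₁ = 0.817

α₁ = 1 / (1 + [H⁺]/K1 + K2/[H⁺]) = 1 / (1 + 10^-0.65 + 10^-3.21)
   = 1 / (1 + 0.22387 + 0.00061660) = 1/1.2245 = 0.8167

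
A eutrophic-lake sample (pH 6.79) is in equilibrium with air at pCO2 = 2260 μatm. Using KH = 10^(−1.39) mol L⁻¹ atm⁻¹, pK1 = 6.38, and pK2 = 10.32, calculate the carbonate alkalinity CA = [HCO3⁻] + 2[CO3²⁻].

CA = 0.237 mmol/L

[CO2*] = KH · pCO2 = 10^(−1.39) × 2260×10^-6 = 9.207×10^-5 mol/L
α₀ = 1/(1 + K1/[H⁺] + K1K2/[H⁺]²) = 1/(1 + 10^+0.41 + 10^-3.12) = 0.2800
DIC = [CO2*]/α₀ = 9.207×10^-5 / 0.2800 = 0.3288 mmol/L
CA = (α₁ + 2α₂)·DIC = (0.7198 + 2×0.0002124) × 0.3288 = 0.237 mmol/L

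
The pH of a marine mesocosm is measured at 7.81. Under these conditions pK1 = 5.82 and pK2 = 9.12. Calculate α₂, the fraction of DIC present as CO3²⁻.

α₂ = 1 / (1 + [H⁺]/K2 + [H⁺]²/(K1K2)) = 1 / (1 + 10^+1.31 + 10^-0.68)
   = 1 / (1 + 20.417 + 0.20893) = 1/21.626 = 0.04624

α₂ = 0.0462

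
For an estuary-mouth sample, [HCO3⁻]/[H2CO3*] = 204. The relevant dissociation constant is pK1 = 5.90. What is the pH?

pH = 8.21

From K1 = [H⁺][HCO3⁻]/[H2CO3*]:  pH = pK1 + log₁₀([HCO3⁻]/[H2CO3*])
log₁₀(204) = +2.310
pH = 5.90 + (+2.310) = 8.21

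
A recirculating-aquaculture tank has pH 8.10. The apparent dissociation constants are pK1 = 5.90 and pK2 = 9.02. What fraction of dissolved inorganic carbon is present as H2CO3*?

α₀ = 0.00560

α₀ = 1 / (1 + K1/[H⁺] + K1K2/[H⁺]²) = 1 / (1 + 10^+2.20 + 10^+1.28)
   = 1 / (1 + 158.49 + 19.055) = 1/178.54 = 0.005601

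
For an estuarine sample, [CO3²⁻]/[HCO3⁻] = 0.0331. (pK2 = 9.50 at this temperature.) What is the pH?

From K2 = [H⁺][CO3²⁻]/[HCO3⁻]:  pH = pK2 + log₁₀([CO3²⁻]/[HCO3⁻])
log₁₀(0.0331) = -1.480
pH = 9.50 + (-1.480) = 8.02

pH = 8.02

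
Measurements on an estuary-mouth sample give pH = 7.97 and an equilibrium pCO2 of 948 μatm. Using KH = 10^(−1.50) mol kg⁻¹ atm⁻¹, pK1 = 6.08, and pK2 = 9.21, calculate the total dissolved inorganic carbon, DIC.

DIC = 2.49 mmol/kg

[CO2*] = KH · pCO2 = 10^(−1.50) × 948×10^-6 = 2.998×10^-5 mol/kg
α₀ = 1/(1 + K1/[H⁺] + K1K2/[H⁺]²) = 1/(1 + 10^+1.89 + 10^+0.65) = 0.01203
DIC = [CO2*]/α₀ = 2.998×10^-5 / 0.01203 = 2.49 mmol/kg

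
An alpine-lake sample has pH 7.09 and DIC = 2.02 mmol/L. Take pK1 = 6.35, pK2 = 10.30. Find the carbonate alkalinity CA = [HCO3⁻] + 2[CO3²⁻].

CA = [HCO3⁻] + 2[CO3²⁻] = (α₁ + 2α₂)·DIC
At pH 7.09: [H⁺]/K1 = 10^-0.74 = 0.18197, K2/[H⁺] = 10^-3.21 = 0.00061660
α₁ = 1/(1 + 0.18197 + 0.00061660) = 1/1.1826 = 0.8456; α₂ = α₁·K2/[H⁺] = 0.0005214
α₁ + 2α₂ = 0.8466
CA = 0.8466 × 2.02 = 1.71 mmol/L

CA = 1.71 mmol/L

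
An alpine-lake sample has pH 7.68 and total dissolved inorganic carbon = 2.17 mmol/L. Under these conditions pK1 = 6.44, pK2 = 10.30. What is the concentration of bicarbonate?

[HCO3⁻] = 2.05 mmol/L

α₁ = 1 / (1 + [H⁺]/K1 + K2/[H⁺]) = 1 / (1 + 10^-1.24 + 10^-2.62)
   = 1 / (1 + 0.057544 + 0.0023988) = 1/1.0599 = 0.9434
[HCO3⁻] = α₁ × DIC = 0.9434 × 2.17 = 2.05 mmol/L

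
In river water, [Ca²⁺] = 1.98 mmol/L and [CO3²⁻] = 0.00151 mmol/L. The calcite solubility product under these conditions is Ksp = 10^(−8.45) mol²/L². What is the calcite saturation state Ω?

Ksp = 10^(−8.45) = 3.548×10^-9
Ω = [Ca²⁺][CO3²⁻]/Ksp = (1.98×10^-3)(0.00151×10^-3) / 3.548×10^-9 = 0.843

Ω = 0.843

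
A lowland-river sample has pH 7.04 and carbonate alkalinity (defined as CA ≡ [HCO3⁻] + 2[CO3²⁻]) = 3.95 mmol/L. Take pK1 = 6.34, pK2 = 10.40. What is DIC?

CA = [HCO3⁻] + 2[CO3²⁻] = (α₁ + 2α₂)·DIC
At pH 7.04: [H⁺]/K1 = 10^-0.70 = 0.19953, K2/[H⁺] = 10^-3.36 = 0.00043652
α₁ = 1/(1 + 0.19953 + 0.00043652) = 1/1.2000 = 0.8334; α₂ = α₁·K2/[H⁺] = 0.0003638
α₁ + 2α₂ = 0.8341
DIC = CA / (α₁ + 2α₂) = 3.95 / 0.8341 = 4.74 mmol/L

DIC = 4.74 mmol/L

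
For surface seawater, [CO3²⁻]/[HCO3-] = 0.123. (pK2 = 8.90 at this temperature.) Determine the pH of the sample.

pH = 7.99

From K2 = [H⁺][CO3²⁻]/[HCO3-]:  pH = pK2 + log₁₀([CO3²⁻]/[HCO3-])
log₁₀(0.123) = -0.910
pH = 8.90 + (-0.910) = 7.99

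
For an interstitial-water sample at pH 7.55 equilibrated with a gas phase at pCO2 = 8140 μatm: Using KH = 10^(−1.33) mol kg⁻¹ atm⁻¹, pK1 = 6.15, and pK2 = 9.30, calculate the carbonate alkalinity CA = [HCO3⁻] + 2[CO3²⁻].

[CO2*] = KH · pCO2 = 10^(−1.33) × 8140×10^-6 = 3.807×10^-4 mol/kg
α₀ = 1/(1 + K1/[H⁺] + K1K2/[H⁺]²) = 1/(1 + 10^+1.40 + 10^-0.35) = 0.03764
DIC = [CO2*]/α₀ = 3.807×10^-4 / 0.03764 = 10.11 mmol/kg
CA = (α₁ + 2α₂)·DIC = (0.9455 + 2×0.01681) × 10.11 = 9.90 mmol/kg

CA = 9.90 mmol/kg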